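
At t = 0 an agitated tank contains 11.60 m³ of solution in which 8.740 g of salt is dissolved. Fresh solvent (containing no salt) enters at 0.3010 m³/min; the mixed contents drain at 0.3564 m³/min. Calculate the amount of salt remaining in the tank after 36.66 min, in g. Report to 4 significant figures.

2.534 g

Total volume: dV/dt = Q_in − Q_out = -0.0554000 m³/min, so V(t) = 11.60 − 0.0554000 t and V(36.66) = 9.56904 m³.
No salt enters, so dm/dt = −Q_out · (m/V).
dm/m = −Q_out dt/(V₀ − 0.0554000 t); integrating gives ln(m/m₀) = −(Q_out/(Q_in−Q_out)) ln(V/V₀).
m = m₀ (V₀/V)^(Q_out/(Q_in−Q_out)) = 8.740 × (11.60/9.56904)^(-6.43321) = 2.53373 g.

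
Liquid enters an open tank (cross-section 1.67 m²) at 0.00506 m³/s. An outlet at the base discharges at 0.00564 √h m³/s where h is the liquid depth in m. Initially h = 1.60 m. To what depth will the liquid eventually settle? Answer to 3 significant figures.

0.805 m

A dh/dt = Q_in − 0.00564 √h. Steady state requires inflow = outflow:
Q_in = 0.00564 √h_ss ⇒ √h_ss = 0.00506/0.00564 = 0.89716.
h_ss = 0.89716² = 0.80490 m. (Since h₀ = 1.60 m > h_ss, the level will fall toward this value.)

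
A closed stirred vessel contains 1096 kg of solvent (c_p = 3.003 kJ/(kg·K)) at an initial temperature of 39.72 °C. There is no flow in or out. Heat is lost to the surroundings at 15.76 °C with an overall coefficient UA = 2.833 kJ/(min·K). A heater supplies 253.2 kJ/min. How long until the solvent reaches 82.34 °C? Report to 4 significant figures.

1225 min

Lumped-capacitance energy balance: M c_p dT/dt = UA(T_amb − T) + Q̇.
τ = M c_p/UA = 1161.77 min; T_ss = T_amb + Q̇/UA = 15.76 + 253.2/2.833 = 105.135 °C.
T(t) = T_ss + (T₀ − T_ss)e^(−t/τ); set T = 82.34:
t = −τ ln[(T − T_ss)/(T₀ − T_ss)] = −1161.77 · ln(0.348470) = 1224.74 min.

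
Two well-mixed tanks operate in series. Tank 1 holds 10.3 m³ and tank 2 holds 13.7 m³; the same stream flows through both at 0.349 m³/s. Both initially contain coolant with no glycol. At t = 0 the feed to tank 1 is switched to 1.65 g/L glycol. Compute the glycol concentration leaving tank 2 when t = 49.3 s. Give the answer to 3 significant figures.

0.697 g/L

Time constants: τᵢ = Vᵢ/Q for each well-mixed tank.
τ₁ = 10.3/0.349 = 29.513 s; τ₂ = 13.7/0.349 = 39.255 s.
Solving the cascade with C₁(0)=C₂(0)=0 gives C₂(t) = C_in[1 − (τ₁ e^(−t/τ₁) − τ₂ e^(−t/τ₂))/(τ₁ − τ₂)].
At t = 49.3: e^(−t/τ₁) = 0.18816, e^(−t/τ₂) = 0.28482.
C₂ = 1.65·[1 − (29.513·0.18816 − 39.255·0.28482)/(-9.7421)] = 1.65·0.42235 = 0.69688 g/L.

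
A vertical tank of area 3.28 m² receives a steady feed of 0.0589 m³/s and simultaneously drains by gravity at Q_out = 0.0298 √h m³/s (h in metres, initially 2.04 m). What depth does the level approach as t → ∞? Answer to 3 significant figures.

3.91 m

A dh/dt = Q_in − 0.0298 √h. Steady state requires inflow = outflow:
Q_in = 0.0298 √h_ss ⇒ √h_ss = 0.0589/0.0298 = 1.9765.
h_ss = 1.9765² = 3.9066 m. (Since h₀ = 2.04 m < h_ss, the level will rise toward this value.)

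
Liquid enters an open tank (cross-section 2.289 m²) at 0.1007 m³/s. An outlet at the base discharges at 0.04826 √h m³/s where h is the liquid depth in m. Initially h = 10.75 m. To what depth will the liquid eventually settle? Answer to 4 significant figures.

Accumulation of liquid (constant cross-section A): A dh/dt = Q_in − 0.04826 √h. At steady state dh/dt = 0:
Q_in = 0.04826 √h_ss ⇒ √h_ss = 0.1007/0.04826 = 2.08661.
h_ss = 2.08661² = 4.35396 m. (Since h₀ = 10.75 m > h_ss, the level will fall toward this value.)

4.354 m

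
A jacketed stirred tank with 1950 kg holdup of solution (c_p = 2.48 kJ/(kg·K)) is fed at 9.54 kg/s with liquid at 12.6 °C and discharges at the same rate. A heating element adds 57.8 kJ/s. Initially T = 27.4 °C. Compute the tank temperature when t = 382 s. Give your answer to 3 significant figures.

Unsteady energy balance on the tank contents: M c_p dT/dt = ṁ c_p (T_in − T) + 57.8.
Rearrange: dT/dt = (T_ss − T)/τ with τ = M/ṁ = 204.40 s and T_ss = T_in + Q̇/(ṁ c_p) = 15.043 °C.
Solution: T(t) = T_ss + (T₀ − T_ss) e^(−t/τ).
T(382) = 15.043 + (12.357)·e^(−382/204.40) = 15.043 + (12.357)·0.15430 = 16.950 °C.

16.9 °C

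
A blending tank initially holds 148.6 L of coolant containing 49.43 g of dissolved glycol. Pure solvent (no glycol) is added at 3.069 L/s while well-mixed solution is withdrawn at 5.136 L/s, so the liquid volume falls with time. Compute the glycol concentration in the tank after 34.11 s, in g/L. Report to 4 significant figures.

0.1280 g/L

Total volume: dV/dt = Q_in − Q_out = -2.06700 L/s, so V(t) = 148.6 − 2.06700 t and V(34.11) = 78.0946 L.
No glycol enters, so dm/dt = −Q_out · (m/V).
dm/m = −Q_out dt/(V₀ − 2.06700 t); integrating gives ln(m/m₀) = −(Q_out/(Q_in−Q_out)) ln(V/V₀).
m = m₀ (V₀/V)^(Q_out/(Q_in−Q_out)) = 49.43 × (148.6/78.0946)^(-2.48476) = 9.99435 g.
C = m/V = 9.99435/78.0946 = 0.127977 g/L.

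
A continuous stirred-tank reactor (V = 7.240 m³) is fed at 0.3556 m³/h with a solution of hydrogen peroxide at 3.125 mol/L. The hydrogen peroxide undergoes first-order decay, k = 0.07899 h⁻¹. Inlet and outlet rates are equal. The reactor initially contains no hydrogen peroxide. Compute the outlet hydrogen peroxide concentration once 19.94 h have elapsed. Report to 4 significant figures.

1.105 mol/L

V dC/dt = Q(C_in − C) − k V C.
This is linear with rate a = Q/V + k = 0.128106 h⁻¹.
C_ss = Q C_in/(Q + kV) = 1.19813 mol/L; C(t) = C_ss + (C₀ − C_ss) e^(−a t).
C(19.94) = 1.19813 + (-1.19813)·e^(−0.128106·19.94) = 1.19813 + (-1.19813)·0.0777362 = 1.10499 mol/L.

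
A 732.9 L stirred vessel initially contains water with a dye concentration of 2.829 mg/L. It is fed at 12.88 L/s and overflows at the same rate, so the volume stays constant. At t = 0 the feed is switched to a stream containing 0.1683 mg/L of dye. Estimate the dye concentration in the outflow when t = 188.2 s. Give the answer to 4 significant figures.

Transient balance on the dissolved component: V dC/dt = Q(C_in − C).
Time constant τ = V/Q = 732.9/12.88 = 56.9022 s.
C approaches C_in exponentially: C(t) = C_in + (C₀ − C_in) e^(−t/τ).
C(188.2) = 0.1683 + (2.829 − 0.1683)·e^(−188.2/56.9022) = 0.1683 + (2.66070)·0.0366101 = 0.265709 mg/L.

0.2657 mg/L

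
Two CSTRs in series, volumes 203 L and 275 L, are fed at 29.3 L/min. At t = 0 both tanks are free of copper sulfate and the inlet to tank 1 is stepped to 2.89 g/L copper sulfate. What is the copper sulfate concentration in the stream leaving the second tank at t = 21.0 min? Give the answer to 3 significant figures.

2.11 g/L

Time constants: τᵢ = Vᵢ/Q for each well-mixed tank.
τ₁ = 203/29.3 = 6.9283 min; τ₂ = 275/29.3 = 9.3857 min.
Tank 1: C₁ = C_in(1 − e^(−t/τ₁)). Tank 2 (τ₁ ≠ τ₂): C₂ = C_in[1 − (τ₁ e^(−t/τ₁) − τ₂ e^(−t/τ₂))/(τ₁ − τ₂)].
At t = 21.0: e^(−t/τ₁) = 0.048266, e^(−t/τ₂) = 0.10673.
C₂ = 2.89·[1 − (6.9283·0.048266 − 9.3857·0.10673)/(-2.4573)] = 2.89·0.72843 = 2.1052 g/L.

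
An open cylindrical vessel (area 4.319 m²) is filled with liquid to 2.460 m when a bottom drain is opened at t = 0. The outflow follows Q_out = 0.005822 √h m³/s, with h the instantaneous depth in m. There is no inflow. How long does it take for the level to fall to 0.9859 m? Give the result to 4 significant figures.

853.9 s

A dh/dt = −Q_out = −0.005822 √h.
∫ h^(−1/2) dh = −(0.005822/A) ∫ dt, giving 2√h = 2√h₀ − (0.005822/A) t.
t = 2A(√h₀ − √h)/0.005822 = 2·4.319·(√2.460 − √0.9859)/0.005822
  = 8.63800 × (1.56844 − 0.992925) / 0.005822 = 853.880 s.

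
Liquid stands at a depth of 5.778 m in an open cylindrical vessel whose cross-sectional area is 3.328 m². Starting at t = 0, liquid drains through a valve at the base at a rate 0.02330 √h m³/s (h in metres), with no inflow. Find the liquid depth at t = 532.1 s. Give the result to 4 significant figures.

Accumulation of liquid (constant cross-section A): A dh/dt = −0.02330 √h.
Separate and integrate: 2(√h − √h₀) = −(0.02330/A) t.
√h = √5.778 − 0.02330·532.1/(2·3.328) = 2.40375 − 1.86267 = 0.541077.
h = 0.541077² = 0.292765 m.

0.2928 m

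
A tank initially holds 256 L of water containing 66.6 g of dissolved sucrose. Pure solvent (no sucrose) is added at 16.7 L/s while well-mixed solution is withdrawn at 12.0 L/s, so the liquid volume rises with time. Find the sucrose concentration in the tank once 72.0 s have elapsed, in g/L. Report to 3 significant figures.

0.0130 g/L

Let m(t) be the amount of sucrose. Volume: V(t) = V₀ + (Q_in − Q_out) t = 256 + 4.7000 t; V(72.0) = 594.40 L.
No sucrose enters, so dm/dt = −Q_out · (m/V).
Separate: dm/m = −Q_out dt/V(t) ⇒ ln(m/m₀) = −(Q_out/(Q_in−Q_out)) ln(V/V₀).
m = m₀ (V₀/V)^(Q_out/(Q_in−Q_out)) = 66.6 × (256/594.40)^(2.5532) = 7.7521 g.
C = m/V = 7.7521/594.40 = 0.013042 g/L.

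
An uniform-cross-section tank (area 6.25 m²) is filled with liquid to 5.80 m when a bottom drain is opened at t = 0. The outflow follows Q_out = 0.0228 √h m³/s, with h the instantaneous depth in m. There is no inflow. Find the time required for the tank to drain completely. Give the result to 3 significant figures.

1320 s

A dh/dt = −Q_out = −0.0228 √h.
∫ h^(−1/2) dh = −(0.0228/A) ∫ dt, giving 2√h = 2√h₀ − (0.0228/A) t.
Set h = 0: 2√h₀ = (0.0228/A) t_empty ⇒ t_empty = 2A√h₀/0.0228.
t_empty = 2·6.25·√5.80/0.0228 = 12.500·2.4083/0.0228 = 1320.4 s.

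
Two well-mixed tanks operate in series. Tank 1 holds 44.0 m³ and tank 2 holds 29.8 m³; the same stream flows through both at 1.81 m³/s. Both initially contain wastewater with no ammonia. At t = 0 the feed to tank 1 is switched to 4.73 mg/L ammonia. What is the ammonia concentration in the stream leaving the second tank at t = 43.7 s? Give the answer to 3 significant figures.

Species balance on tank i: dCᵢ/dt = (Cᵢ₋₁ − Cᵢ)/τᵢ with τᵢ = Vᵢ/Q.
τ₁ = 44.0/1.81 = 24.309 s; τ₂ = 29.8/1.81 = 16.464 s.
Solving the cascade with C₁(0)=C₂(0)=0 gives C₂(t) = C_in[1 − (τ₁ e^(−t/τ₁) − τ₂ e^(−t/τ₂))/(τ₁ − τ₂)].
At t = 43.7: e^(−t/τ₁) = 0.16569, e^(−t/τ₂) = 0.070351.
C₂ = 4.73·[1 − (24.309·0.16569 − 16.464·0.070351)/(7.8453)] = 4.73·0.63424 = 3.0000 mg/L.

3.00 mg/L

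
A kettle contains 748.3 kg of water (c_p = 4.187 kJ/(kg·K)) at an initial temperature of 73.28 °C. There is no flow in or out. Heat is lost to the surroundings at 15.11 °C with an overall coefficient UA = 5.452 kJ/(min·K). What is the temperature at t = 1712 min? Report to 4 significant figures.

18.07 °C

Energy balance: M c_p dT/dt = −UA(T − T_amb).
dT/dt = (T_ss − T)/τ with T_ss = T_amb = 15.1100 °C, τ = M c_p/UA = 748.3·4.187/5.452 = 574.676 min.
T approaches T_ss exponentially: T(t) = T_ss + (T₀ − T_ss) e^(−t/τ).
T(1712) = 15.1100 + (58.1700)·0.0508400 = 18.0674 °C.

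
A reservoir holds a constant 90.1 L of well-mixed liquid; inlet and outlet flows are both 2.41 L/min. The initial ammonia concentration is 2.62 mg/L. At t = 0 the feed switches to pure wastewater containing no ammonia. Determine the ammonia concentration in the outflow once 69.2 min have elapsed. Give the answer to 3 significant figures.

Mass balance on the solute (V constant): V dC/dt = Q(C_in − C).
Time constant τ = V/Q = 90.1/2.41 = 37.386 min.
Solution: C(t) = C_in + (C₀ − C_in) e^(−t/τ).
C(69.2) = 0 + (2.62 − 0)·e^(−69.2/37.386) = 0 + (2.6200)·0.15709 = 0.41156 mg/L.

0.412 mg/L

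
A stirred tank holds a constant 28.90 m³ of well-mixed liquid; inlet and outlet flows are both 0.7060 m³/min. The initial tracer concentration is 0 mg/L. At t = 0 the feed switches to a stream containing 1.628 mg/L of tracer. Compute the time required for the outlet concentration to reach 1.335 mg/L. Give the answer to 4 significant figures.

70.20 min

Unsteady species balance (constant V, well mixed): V dC/dt = Q(C_in − C), so τ = V/Q = 40.9348 min.
C(t) = C_in + (C₀ − C_in) e^(−t/τ). Set C = 1.335 and solve for t:
e^(−t/τ) = (C − C_in)/(C₀ − C_in) = (1.335 − 1.628)/(0 − 1.628) = 0.179975
t = −τ ln(…) = 40.9348 × 1.71493 = 70.2006 min.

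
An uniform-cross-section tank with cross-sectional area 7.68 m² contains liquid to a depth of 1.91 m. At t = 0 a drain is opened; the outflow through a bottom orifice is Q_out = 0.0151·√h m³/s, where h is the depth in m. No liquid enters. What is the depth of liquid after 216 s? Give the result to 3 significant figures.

1.37 m

Mass balance (ρ constant): A dh/dt = −0.0151 √h.
Separate and integrate: 2(√h − √h₀) = −(0.0151/A) t.
√h = √1.91 − 0.0151·216/(2·7.68) = 1.3820 − 0.21234 = 1.1697.
h = 1.1697² = 1.3682 m.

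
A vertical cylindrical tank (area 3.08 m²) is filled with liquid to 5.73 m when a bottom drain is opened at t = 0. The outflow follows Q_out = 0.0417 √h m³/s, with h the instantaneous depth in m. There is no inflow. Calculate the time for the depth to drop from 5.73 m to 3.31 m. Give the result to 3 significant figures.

A dh/dt = −Q_out = −0.0417 √h.
∫ h^(−1/2) dh = −(0.0417/A) ∫ dt, giving 2√h = 2√h₀ − (0.0417/A) t.
t = 2A(√h₀ − √h)/0.0417 = 2·3.08·(√5.73 − √3.31)/0.0417
  = 6.1600 × (2.3937 − 1.8193) / 0.0417 = 84.852 s.

84.9 s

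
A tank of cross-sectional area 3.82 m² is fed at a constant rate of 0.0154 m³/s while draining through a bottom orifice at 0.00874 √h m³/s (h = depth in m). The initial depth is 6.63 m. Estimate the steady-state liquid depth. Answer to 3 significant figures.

A dh/dt = Q_in − 0.00874 √h. Steady state requires inflow = outflow:
Q_in = 0.00874 √h_ss ⇒ √h_ss = 0.0154/0.00874 = 1.7620.
h_ss = 1.7620² = 3.1047 m. (Since h₀ = 6.63 m > h_ss, the level will fall toward this value.)

3.10 m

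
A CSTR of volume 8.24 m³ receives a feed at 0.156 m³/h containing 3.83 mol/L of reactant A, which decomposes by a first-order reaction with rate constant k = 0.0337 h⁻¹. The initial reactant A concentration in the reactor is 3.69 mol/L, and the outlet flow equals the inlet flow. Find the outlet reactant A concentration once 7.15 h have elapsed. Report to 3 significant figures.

V dC/dt = Q(C_in − C) − k V C.
This is linear with rate a = Q/V + k = 0.052632 h⁻¹.
C_ss = Q C_in/(Q + kV) = 1.3777 mol/L; C(t) = C_ss + (C₀ − C_ss) e^(−a t).
C(7.15) = 1.3777 + (2.3123)·e^(−0.052632·7.15) = 1.3777 + (2.3123)·0.68638 = 2.9648 mol/L.

2.96 mol/L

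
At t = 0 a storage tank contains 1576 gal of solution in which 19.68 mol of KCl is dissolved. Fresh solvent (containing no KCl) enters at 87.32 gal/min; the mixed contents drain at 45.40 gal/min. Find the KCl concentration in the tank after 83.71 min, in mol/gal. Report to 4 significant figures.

Total volume: dV/dt = Q_in − Q_out = 41.9200 gal/min, so V(t) = 1576 + 41.9200 t and V(83.71) = 5085.12 gal.
Solute balance: dm/dt = 0 − Q_out C = −Q_out m/V(t).
Separate: dm/m = −Q_out dt/V(t) ⇒ ln(m/m₀) = −(Q_out/(Q_in−Q_out)) ln(V/V₀).
m = m₀ (V₀/V)^(Q_out/(Q_in−Q_out)) = 19.68 × (1576/5085.12)^(1.08302) = 5.53409 mol.
C = m/V = 5.53409/5085.12 = 0.00108829 mol/gal.

0.001088 mol/gal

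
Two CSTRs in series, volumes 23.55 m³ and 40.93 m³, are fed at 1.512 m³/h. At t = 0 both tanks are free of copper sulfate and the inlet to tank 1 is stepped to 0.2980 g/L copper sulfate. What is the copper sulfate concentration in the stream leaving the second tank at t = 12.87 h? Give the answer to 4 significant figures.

Species balance on tank i: dCᵢ/dt = (Cᵢ₋₁ − Cᵢ)/τᵢ with τᵢ = Vᵢ/Q.
τ₁ = 23.55/1.512 = 15.5754 h; τ₂ = 40.93/1.512 = 27.0701 h.
Solving the cascade with C₁(0)=C₂(0)=0 gives C₂(t) = C_in[1 − (τ₁ e^(−t/τ₁) − τ₂ e^(−t/τ₂))/(τ₁ − τ₂)].
At t = 12.87: e^(−t/τ₁) = 0.437664, e^(−t/τ₂) = 0.621616.
C₂ = 0.2980·[1 − (15.5754·0.437664 − 27.0701·0.621616)/(-11.4947)] = 0.2980·0.129128 = 0.0384800 g/L.

0.03848 g/L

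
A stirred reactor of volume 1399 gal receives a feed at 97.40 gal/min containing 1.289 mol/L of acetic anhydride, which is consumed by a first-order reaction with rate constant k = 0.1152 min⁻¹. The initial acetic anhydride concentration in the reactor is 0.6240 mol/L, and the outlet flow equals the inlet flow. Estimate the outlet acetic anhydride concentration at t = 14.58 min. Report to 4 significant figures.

0.4949 mol/L

V dC/dt = Q(C_in − C) − k V C.
dC/dt = (Q/V) C_in − (Q/V + k) C; effective rate a = Q/V + k = 0.0696212 + 0.1152 = 0.184821 min⁻¹.
C_ss = Q C_in/(Q + kV) = 0.485560 mol/L; C(t) = C_ss + (C₀ − C_ss) e^(−a t).
C(14.58) = 0.485560 + (0.138440)·e^(−0.184821·14.58) = 0.485560 + (0.138440)·0.0675632 = 0.494913 mol/L.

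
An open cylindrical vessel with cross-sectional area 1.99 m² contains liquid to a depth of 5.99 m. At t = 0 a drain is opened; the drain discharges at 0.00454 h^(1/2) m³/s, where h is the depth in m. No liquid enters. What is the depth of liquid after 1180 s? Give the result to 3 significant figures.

Volume balance on the tank: A dh/dt = −0.00454 √h.
Separate and integrate: 2(√h − √h₀) = −(0.00454/A) t.
√h = √5.99 − 0.00454·1180/(2·1.99) = 2.4474 − 1.3460 = 1.1014.
h = 1.1014² = 1.2131 m.

1.21 m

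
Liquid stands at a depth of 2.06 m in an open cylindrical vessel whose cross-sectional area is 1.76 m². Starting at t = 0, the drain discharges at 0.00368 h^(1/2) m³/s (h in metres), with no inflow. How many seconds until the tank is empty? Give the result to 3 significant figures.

1370 s

With no inflow, A dh/dt = −0.00368 √h.
Separate and integrate: 2(√h − √h₀) = −(0.00368/A) t.
Set h = 0: 2√h₀ = (0.00368/A) t_empty ⇒ t_empty = 2A√h₀/0.00368.
t_empty = 2·1.76·√2.06/0.00368 = 3.5200·1.4353/0.00368 = 1372.9 s.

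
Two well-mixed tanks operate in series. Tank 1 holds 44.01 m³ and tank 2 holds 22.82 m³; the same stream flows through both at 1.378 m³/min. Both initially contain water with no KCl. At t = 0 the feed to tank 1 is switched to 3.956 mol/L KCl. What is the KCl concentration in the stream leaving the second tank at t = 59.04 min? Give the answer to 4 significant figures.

2.783 mol/L

Time constants: τᵢ = Vᵢ/Q for each well-mixed tank.
τ₁ = 44.01/1.378 = 31.9376 min; τ₂ = 22.82/1.378 = 16.5602 min.
Tank 1: C₁ = C_in(1 − e^(−t/τ₁)). Tank 2 (τ₁ ≠ τ₂): C₂ = C_in[1 − (τ₁ e^(−t/τ₁) − τ₂ e^(−t/τ₂))/(τ₁ − τ₂)].
At t = 59.04: e^(−t/τ₁) = 0.157457, e^(−t/τ₂) = 0.0282922.
C₂ = 3.956·[1 − (31.9376·0.157457 − 16.5602·0.0282922)/(15.3774)] = 3.956·0.703443 = 2.78282 mol/L.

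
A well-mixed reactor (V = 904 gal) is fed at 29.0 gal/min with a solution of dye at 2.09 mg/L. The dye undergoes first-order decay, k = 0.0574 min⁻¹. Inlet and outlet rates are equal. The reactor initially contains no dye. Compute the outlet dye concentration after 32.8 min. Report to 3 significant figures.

V dC/dt = Q(C_in − C) − k V C.
This is linear with rate a = Q/V + k = 0.089480 min⁻¹.
C_ss = Q C_in/(Q + kV) = 0.74929 mg/L; C(t) = C_ss + (C₀ − C_ss) e^(−a t).
C(32.8) = 0.74929 + (-0.74929)·e^(−0.089480·32.8) = 0.74929 + (-0.74929)·0.053134 = 0.70948 mg/L.

0.709 mg/L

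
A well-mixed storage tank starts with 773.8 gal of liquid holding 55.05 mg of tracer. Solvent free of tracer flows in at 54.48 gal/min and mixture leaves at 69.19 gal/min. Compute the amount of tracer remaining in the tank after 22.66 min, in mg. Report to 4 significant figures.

Let m(t) be the amount of tracer. Volume: V(t) = V₀ + (Q_in − Q_out) t = 773.8 − 14.7100 t; V(22.66) = 440.471 gal.
No tracer enters, so dm/dt = −Q_out · (m/V).
dm/m = −Q_out dt/(V₀ − 14.7100 t); integrating gives ln(m/m₀) = −(Q_out/(Q_in−Q_out)) ln(V/V₀).
m = m₀ (V₀/V)^(Q_out/(Q_in−Q_out)) = 55.05 × (773.8/440.471)^(-4.70360) = 3.88807 mg.

3.888 mg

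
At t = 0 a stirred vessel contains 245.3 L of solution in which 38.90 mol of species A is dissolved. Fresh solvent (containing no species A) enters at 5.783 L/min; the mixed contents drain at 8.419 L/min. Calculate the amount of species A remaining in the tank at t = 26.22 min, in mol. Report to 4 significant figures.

Let m(t) be the amount of species A. Volume: V(t) = V₀ + (Q_in − Q_out) t = 245.3 − 2.63600 t; V(26.22) = 176.184 L.
Species balance (pure solvent in): dm/dt = −Q_out · m/V(t).
Separate: dm/m = −Q_out dt/V(t) ⇒ ln(m/m₀) = −(Q_out/(Q_in−Q_out)) ln(V/V₀).
m = m₀ (V₀/V)^(Q_out/(Q_in−Q_out)) = 38.90 × (245.3/176.184)^(-3.19385) = 13.5174 mol.

13.52 mol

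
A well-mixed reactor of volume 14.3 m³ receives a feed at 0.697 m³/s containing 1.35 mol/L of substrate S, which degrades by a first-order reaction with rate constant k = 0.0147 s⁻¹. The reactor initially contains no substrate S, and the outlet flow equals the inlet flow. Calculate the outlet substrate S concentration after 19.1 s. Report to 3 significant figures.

0.728 mol/L

V dC/dt = Q(C_in − C) − k V C.
dC/dt = (Q/V) C_in − (Q/V + k) C; effective rate a = Q/V + k = 0.048741 + 0.0147 = 0.063441 s⁻¹.
C_ss = Q C_in/(Q + kV) = 1.0372 mol/L; C(t) = C_ss + (C₀ − C_ss) e^(−a t).
C(19.1) = 1.0372 + (-1.0372)·e^(−0.063441·19.1) = 1.0372 + (-1.0372)·0.29768 = 0.72844 mol/L.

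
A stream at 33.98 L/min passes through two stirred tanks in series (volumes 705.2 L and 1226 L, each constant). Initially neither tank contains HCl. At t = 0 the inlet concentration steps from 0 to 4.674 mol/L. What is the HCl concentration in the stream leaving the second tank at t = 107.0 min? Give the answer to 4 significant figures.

Species balance on tank i: dCᵢ/dt = (Cᵢ₋₁ − Cᵢ)/τᵢ with τᵢ = Vᵢ/Q.
τ₁ = 705.2/33.98 = 20.7534 min; τ₂ = 1226/33.98 = 36.0800 min.
Solving the cascade with C₁(0)=C₂(0)=0 gives C₂(t) = C_in[1 − (τ₁ e^(−t/τ₁) − τ₂ e^(−t/τ₂))/(τ₁ − τ₂)].
At t = 107.0: e^(−t/τ₁) = 0.00576595, e^(−t/τ₂) = 0.0515281.
C₂ = 4.674·[1 − (20.7534·0.00576595 − 36.0800·0.0515281)/(-15.3267)] = 4.674·0.886507 = 4.14353 mol/L.

4.144 mol/L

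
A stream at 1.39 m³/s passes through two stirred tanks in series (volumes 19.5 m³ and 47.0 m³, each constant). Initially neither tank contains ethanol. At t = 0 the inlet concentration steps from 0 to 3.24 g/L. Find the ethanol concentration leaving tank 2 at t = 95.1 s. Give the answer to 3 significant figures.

Each tank obeys Vᵢ dCᵢ/dt = Q(Cᵢ₋₁ − Cᵢ), so τᵢ = Vᵢ/Q.
τ₁ = 19.5/1.39 = 14.029 s; τ₂ = 47.0/1.39 = 33.813 s.
Solving the cascade with C₁(0)=C₂(0)=0 gives C₂(t) = C_in[1 − (τ₁ e^(−t/τ₁) − τ₂ e^(−t/τ₂))/(τ₁ − τ₂)].
At t = 95.1: e^(−t/τ₁) = 0.0011375, e^(−t/τ₂) = 0.060053.
C₂ = 3.24·[1 − (14.029·0.0011375 − 33.813·0.060053)/(-19.784)] = 3.24·0.89817 = 2.9101 g/L.

2.91 g/L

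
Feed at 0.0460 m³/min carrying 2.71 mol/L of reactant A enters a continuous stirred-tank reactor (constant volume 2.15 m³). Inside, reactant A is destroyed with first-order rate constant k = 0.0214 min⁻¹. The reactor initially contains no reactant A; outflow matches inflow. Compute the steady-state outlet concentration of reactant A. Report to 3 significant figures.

Accumulation = in − out − consumed: V dC/dt = Q C_in − Q C − k V C.
At steady state: 0 = Q C_in − (Q + kV) C_ss, so C_ss = Q C_in/(Q + kV).
C_ss = 0.0460·2.71/(0.0460 + 0.0214·2.15) = 0.12466/0.092010 = 1.3549 mol/L.

1.35 mol/L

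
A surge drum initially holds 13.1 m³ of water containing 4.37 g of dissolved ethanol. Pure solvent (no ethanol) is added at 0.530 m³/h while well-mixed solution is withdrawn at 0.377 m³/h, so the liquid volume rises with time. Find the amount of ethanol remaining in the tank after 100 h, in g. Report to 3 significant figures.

0.649 g

Let m(t) be the amount of ethanol. Volume: V(t) = V₀ + (Q_in − Q_out) t = 13.1 + 0.15300 t; V(100) = 28.400 m³.
Solute balance: dm/dt = 0 − Q_out C = −Q_out m/V(t).
Separate: dm/m = −Q_out dt/V(t) ⇒ ln(m/m₀) = −(Q_out/(Q_in−Q_out)) ln(V/V₀).
m = m₀ (V₀/V)^(Q_out/(Q_in−Q_out)) = 4.37 × (13.1/28.400)^(2.4641) = 0.64930 g.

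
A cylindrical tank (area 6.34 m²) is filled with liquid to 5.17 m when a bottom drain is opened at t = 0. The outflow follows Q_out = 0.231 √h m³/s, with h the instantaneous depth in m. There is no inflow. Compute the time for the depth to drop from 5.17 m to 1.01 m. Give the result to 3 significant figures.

69.6 s

Mass balance (ρ constant): A dh/dt = −0.231 √h.
∫ h^(−1/2) dh = −(0.231/A) ∫ dt, giving 2√h = 2√h₀ − (0.231/A) t.
t = 2A(√h₀ − √h)/0.231 = 2·6.34·(√5.17 − √1.01)/0.231
  = 12.680 × (2.2738 − 1.0050) / 0.231 = 69.645 s.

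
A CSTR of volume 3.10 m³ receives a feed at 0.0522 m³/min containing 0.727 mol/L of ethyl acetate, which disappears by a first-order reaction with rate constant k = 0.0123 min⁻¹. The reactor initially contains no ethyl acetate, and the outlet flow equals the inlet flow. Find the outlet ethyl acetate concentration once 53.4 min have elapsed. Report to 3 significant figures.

Species balance: V dC/dt = Q C_in − Q C − k V C.
This is linear with rate a = Q/V + k = 0.029139 min⁻¹.
C_ss = Q C_in/(Q + kV) = 0.42012 mol/L; C(t) = C_ss + (C₀ − C_ss) e^(−a t).
C(53.4) = 0.42012 + (-0.42012)·e^(−0.029139·53.4) = 0.42012 + (-0.42012)·0.21098 = 0.33148 mol/L.

0.331 mol/L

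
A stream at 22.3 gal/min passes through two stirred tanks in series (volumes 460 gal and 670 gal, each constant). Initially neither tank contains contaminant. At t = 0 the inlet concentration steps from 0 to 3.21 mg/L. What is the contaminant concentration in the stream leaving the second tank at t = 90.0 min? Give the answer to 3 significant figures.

2.79 mg/L

Each tank obeys Vᵢ dCᵢ/dt = Q(Cᵢ₋₁ − Cᵢ), so τᵢ = Vᵢ/Q.
τ₁ = 460/22.3 = 20.628 min; τ₂ = 670/22.3 = 30.045 min.
Tank 1: C₁ = C_in(1 − e^(−t/τ₁)). Tank 2 (τ₁ ≠ τ₂): C₂ = C_in[1 − (τ₁ e^(−t/τ₁) − τ₂ e^(−t/τ₂))/(τ₁ − τ₂)].
At t = 90.0: e^(−t/τ₁) = 0.012740, e^(−t/τ₂) = 0.050010.
C₂ = 3.21·[1 − (20.628·0.012740 − 30.045·0.050010)/(-9.4170)] = 3.21·0.86835 = 2.7874 mg/L.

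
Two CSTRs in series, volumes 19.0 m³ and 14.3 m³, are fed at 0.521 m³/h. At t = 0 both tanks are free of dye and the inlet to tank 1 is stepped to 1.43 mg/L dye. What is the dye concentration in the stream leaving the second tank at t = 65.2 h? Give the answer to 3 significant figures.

Each tank obeys Vᵢ dCᵢ/dt = Q(Cᵢ₋₁ − Cᵢ), so τᵢ = Vᵢ/Q.
τ₁ = 19.0/0.521 = 36.468 h; τ₂ = 14.3/0.521 = 27.447 h.
Solving the cascade with C₁(0)=C₂(0)=0 gives C₂(t) = C_in[1 − (τ₁ e^(−t/τ₁) − τ₂ e^(−t/τ₂))/(τ₁ − τ₂)].
At t = 65.2: e^(−t/τ₁) = 0.16732, e^(−t/τ₂) = 0.092971.
C₂ = 1.43·[1 − (36.468·0.16732 − 27.447·0.092971)/(9.0211)] = 1.43·0.60647 = 0.86726 mg/L.

0.867 mg/L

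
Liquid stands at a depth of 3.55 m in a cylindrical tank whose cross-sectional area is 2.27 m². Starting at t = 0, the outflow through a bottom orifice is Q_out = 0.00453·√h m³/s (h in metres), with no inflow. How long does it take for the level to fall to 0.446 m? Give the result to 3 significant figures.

Volume balance on the tank: A dh/dt = −0.00453 √h.
∫ h^(−1/2) dh = −(0.00453/A) ∫ dt, giving 2√h = 2√h₀ − (0.00453/A) t.
t = 2A(√h₀ − √h)/0.00453 = 2·2.27·(√3.55 − √0.446)/0.00453
  = 4.5400 × (1.8841 − 0.66783) / 0.00453 = 1219.0 s.

1220 s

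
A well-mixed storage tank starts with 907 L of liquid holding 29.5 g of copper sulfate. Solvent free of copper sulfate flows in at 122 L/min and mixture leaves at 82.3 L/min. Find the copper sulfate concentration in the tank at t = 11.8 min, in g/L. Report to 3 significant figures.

0.00905 g/L

Total volume: dV/dt = Q_in − Q_out = 39.700 L/min, so V(t) = 907 + 39.700 t and V(11.8) = 1375.5 L.
Solute balance: dm/dt = 0 − Q_out C = −Q_out m/V(t).
Separate: dm/m = −Q_out dt/V(t) ⇒ ln(m/m₀) = −(Q_out/(Q_in−Q_out)) ln(V/V₀).
m = m₀ (V₀/V)^(Q_out/(Q_in−Q_out)) = 29.5 × (907/1375.5)^(2.0730) = 12.443 g.
C = m/V = 12.443/1375.5 = 0.0090465 g/L.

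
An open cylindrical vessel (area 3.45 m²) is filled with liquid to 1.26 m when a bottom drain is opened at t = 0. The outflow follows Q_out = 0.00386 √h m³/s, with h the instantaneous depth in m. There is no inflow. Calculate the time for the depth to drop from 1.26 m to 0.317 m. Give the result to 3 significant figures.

1000 s

A dh/dt = −Q_out = −0.00386 √h.
∫ h^(−1/2) dh = −(0.00386/A) ∫ dt, giving 2√h = 2√h₀ − (0.00386/A) t.
t = 2A(√h₀ − √h)/0.00386 = 2·3.45·(√1.26 − √0.317)/0.00386
  = 6.9000 × (1.1225 − 0.56303) / 0.00386 = 1000.1 s.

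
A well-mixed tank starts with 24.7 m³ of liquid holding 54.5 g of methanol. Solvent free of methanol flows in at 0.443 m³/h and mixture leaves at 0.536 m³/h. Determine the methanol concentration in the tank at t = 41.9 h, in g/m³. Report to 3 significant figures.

Let m(t) be the amount of methanol. Volume: V(t) = V₀ + (Q_in − Q_out) t = 24.7 − 0.093000 t; V(41.9) = 20.803 m³.
Species balance (pure solvent in): dm/dt = −Q_out · m/V(t).
dm/m = −Q_out dt/(V₀ − 0.093000 t); integrating gives ln(m/m₀) = −(Q_out/(Q_in−Q_out)) ln(V/V₀).
m = m₀ (V₀/V)^(Q_out/(Q_in−Q_out)) = 54.5 × (24.7/20.803)^(-5.7634) = 20.260 g.
C = m/V = 20.260/20.803 = 0.97390 g/m³.

0.974 g/m³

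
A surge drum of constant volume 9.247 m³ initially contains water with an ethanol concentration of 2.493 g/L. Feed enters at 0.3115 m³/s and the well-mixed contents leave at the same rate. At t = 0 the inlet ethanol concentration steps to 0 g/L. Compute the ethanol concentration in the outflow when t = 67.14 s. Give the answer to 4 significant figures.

0.2597 g/L

Accumulation = in − out for the solute gives V dC/dt = Q(C_in − C).
Rewrite as dC/dt + C/τ = C_in/τ, τ = V/Q = 29.6854 s.
This is linear first-order; C(t) = C_in + (C₀ − C_in) e^(−t/τ).
C(67.14) = 0 + (2.493 − 0)·e^(−67.14/29.6854) = 0 + (2.49300)·0.104171 = 0.259699 g/L.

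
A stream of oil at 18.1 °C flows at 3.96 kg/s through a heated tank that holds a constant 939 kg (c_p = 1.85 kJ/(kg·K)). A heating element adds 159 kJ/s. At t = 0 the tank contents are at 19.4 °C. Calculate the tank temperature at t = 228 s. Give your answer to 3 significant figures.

32.0 °C

Unsteady energy balance on the tank contents: M c_p dT/dt = ṁ c_p (T_in − T) + 159.
Rearrange: dT/dt = (T_ss − T)/τ with τ = M/ṁ = 237.12 s and T_ss = T_in + Q̇/(ṁ c_p) = 39.804 °C.
Integrating: T(t) = T_ss + (T₀ − T_ss) e^(−t/τ).
T(228) = 39.804 + (-20.404)·e^(−228/237.12) = 39.804 + (-20.404)·0.38231 = 32.003 °C.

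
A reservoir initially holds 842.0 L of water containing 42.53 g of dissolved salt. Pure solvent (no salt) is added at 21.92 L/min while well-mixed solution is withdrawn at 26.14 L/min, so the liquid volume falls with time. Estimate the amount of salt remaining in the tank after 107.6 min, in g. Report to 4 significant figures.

Total volume: dV/dt = Q_in − Q_out = -4.22000 L/min, so V(t) = 842.0 − 4.22000 t and V(107.6) = 387.928 L.
No salt enters, so dm/dt = −Q_out · (m/V).
Separate: dm/m = −Q_out dt/V(t) ⇒ ln(m/m₀) = −(Q_out/(Q_in−Q_out)) ln(V/V₀).
m = m₀ (V₀/V)^(Q_out/(Q_in−Q_out)) = 42.53 × (842.0/387.928)^(-6.19431) = 0.349890 g.

0.3499 g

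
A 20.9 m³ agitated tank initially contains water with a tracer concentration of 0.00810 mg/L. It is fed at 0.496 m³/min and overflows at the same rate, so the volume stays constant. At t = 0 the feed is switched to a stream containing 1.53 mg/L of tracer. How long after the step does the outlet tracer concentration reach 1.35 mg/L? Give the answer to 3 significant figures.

Species balance: V dC/dt = Q(C_in − C) ⇒ τ = V/Q = 42.137 min.
C(t) = C_in + (C₀ − C_in) e^(−t/τ). Set C = 1.35 and solve for t:
e^(−t/τ) = (C − C_in)/(C₀ − C_in) = (1.35 − 1.53)/(0.00810 − 1.53) = 0.11827
t = −τ ln(…) = 42.137 × 2.1348 = 89.953 min.

90.0 min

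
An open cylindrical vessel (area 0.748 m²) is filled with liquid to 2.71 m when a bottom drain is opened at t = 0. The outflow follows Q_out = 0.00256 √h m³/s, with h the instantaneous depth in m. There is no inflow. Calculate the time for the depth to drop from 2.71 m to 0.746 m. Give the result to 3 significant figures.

457 s

Unsteady balance on liquid volume: A dh/dt = −0.00256 √h.
This is separable: 2 d(√h)/dt = −0.00256/A, so √h = √h₀ − (0.00256/(2A)) t.
t = 2A(√h₀ − √h)/0.00256 = 2·0.748·(√2.71 − √0.746)/0.00256
  = 1.4960 × (1.6462 − 0.86371) / 0.00256 = 457.27 s.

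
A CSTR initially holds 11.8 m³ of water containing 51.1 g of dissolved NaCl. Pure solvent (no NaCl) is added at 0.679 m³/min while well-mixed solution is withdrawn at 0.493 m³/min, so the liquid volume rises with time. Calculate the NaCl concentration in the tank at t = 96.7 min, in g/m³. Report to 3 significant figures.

0.147 g/m³

Let m(t) be the amount of NaCl. Volume: V(t) = V₀ + (Q_in − Q_out) t = 11.8 + 0.18600 t; V(96.7) = 29.786 m³.
Species balance (pure solvent in): dm/dt = −Q_out · m/V(t).
dm/m = −Q_out dt/(V₀ + 0.18600 t); integrating gives ln(m/m₀) = −(Q_out/(Q_in−Q_out)) ln(V/V₀).
m = m₀ (V₀/V)^(Q_out/(Q_in−Q_out)) = 51.1 × (11.8/29.786)^(2.6505) = 4.3909 g.
C = m/V = 4.3909/29.786 = 0.14741 g/m³.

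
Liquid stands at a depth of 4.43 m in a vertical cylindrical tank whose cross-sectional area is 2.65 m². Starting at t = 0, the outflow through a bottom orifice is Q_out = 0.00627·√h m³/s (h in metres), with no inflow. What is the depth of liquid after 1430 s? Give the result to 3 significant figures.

0.171 m

Unsteady balance on liquid volume: A dh/dt = −0.00627 √h.
Separate and integrate: 2(√h − √h₀) = −(0.00627/A) t.
√h = √4.43 − 0.00627·1430/(2·2.65) = 2.1048 − 1.6917 = 0.41304.
h = 0.41304² = 0.17060 m.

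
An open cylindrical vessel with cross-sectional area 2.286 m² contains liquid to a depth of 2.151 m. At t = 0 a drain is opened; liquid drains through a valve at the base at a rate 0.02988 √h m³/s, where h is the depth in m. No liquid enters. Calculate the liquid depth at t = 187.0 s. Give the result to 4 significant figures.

0.05978 m

Unsteady balance on liquid volume: A dh/dt = −0.02988 √h.
Separate and integrate: 2(√h − √h₀) = −(0.02988/A) t.
√h = √2.151 − 0.02988·187.0/(2·2.286) = 1.46663 − 1.22213 = 0.244503.
h = 0.244503² = 0.0597816 m.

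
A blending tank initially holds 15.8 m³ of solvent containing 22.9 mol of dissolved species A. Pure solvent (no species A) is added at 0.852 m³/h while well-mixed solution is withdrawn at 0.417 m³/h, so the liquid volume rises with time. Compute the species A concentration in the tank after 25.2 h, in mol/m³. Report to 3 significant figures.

0.516 mol/m³

Total volume: dV/dt = Q_in − Q_out = 0.43500 m³/h, so V(t) = 15.8 + 0.43500 t and V(25.2) = 26.762 m³.
Species balance (pure solvent in): dm/dt = −Q_out · m/V(t).
Separate: dm/m = −Q_out dt/V(t) ⇒ ln(m/m₀) = −(Q_out/(Q_in−Q_out)) ln(V/V₀).
m = m₀ (V₀/V)^(Q_out/(Q_in−Q_out)) = 22.9 × (15.8/26.762)^(0.95862) = 13.818 mol.
C = m/V = 13.818/26.762 = 0.51633 mol/m³.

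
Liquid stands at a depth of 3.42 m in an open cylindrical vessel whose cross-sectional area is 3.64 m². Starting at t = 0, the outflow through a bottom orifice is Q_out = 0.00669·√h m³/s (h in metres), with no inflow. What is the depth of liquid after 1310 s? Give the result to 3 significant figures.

0.417 m

Mass balance (ρ constant): A dh/dt = −0.00669 √h.
This is separable: 2 d(√h)/dt = −0.00669/A, so √h = √h₀ − (0.00669/(2A)) t.
√h = √3.42 − 0.00669·1310/(2·3.64) = 1.8493 − 1.2038 = 0.64549.
h = 0.64549² = 0.41666 m.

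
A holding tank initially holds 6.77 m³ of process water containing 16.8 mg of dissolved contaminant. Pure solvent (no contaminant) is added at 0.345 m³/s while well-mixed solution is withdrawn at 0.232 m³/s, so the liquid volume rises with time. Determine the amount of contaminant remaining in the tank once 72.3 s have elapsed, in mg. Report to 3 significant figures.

Total volume: dV/dt = Q_in − Q_out = 0.11300 m³/s, so V(t) = 6.77 + 0.11300 t and V(72.3) = 14.940 m³.
Species balance (pure solvent in): dm/dt = −Q_out · m/V(t).
Separate: dm/m = −Q_out dt/V(t) ⇒ ln(m/m₀) = −(Q_out/(Q_in−Q_out)) ln(V/V₀).
m = m₀ (V₀/V)^(Q_out/(Q_in−Q_out)) = 16.8 × (6.77/14.940)^(2.0531) = 3.3078 mg.

3.31 mg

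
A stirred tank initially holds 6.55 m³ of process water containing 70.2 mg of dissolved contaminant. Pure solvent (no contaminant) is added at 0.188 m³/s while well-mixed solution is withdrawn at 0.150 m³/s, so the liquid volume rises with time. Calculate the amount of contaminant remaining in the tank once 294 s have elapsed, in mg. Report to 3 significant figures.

1.38 mg

Let m(t) be the amount of contaminant. Volume: V(t) = V₀ + (Q_in − Q_out) t = 6.55 + 0.038000 t; V(294) = 17.722 m³.
Solute balance: dm/dt = 0 − Q_out C = −Q_out m/V(t).
dm/m = −Q_out dt/(V₀ + 0.038000 t); integrating gives ln(m/m₀) = −(Q_out/(Q_in−Q_out)) ln(V/V₀).
m = m₀ (V₀/V)^(Q_out/(Q_in−Q_out)) = 70.2 × (6.55/17.722)^(3.9474) = 1.3804 mg.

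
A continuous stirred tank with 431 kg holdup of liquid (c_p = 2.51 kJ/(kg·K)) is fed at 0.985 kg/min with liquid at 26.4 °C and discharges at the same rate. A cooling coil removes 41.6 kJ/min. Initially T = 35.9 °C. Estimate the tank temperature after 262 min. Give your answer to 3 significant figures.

Unsteady energy balance on the tank contents: M c_p dT/dt = ṁ c_p (T_in − T) − 41.6.
τ = M/ṁ = 437.56 min; T_ss = T_in − Q̇/(ṁ c_p) = 26.4 − 41.6/(0.985·2.51) = 9.5739 °C.
Integrating: T(t) = T_ss + (T₀ − T_ss) e^(−t/τ).
T(262) = 9.5739 + (26.326)·e^(−262/437.56) = 9.5739 + (26.326)·0.54949 = 24.040 °C.

24.0 °C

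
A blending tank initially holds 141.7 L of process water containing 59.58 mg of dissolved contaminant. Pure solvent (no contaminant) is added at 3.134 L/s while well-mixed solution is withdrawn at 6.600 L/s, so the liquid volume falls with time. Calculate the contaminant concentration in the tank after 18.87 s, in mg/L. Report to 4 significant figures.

0.2402 mg/L

Total volume: dV/dt = Q_in − Q_out = -3.46600 L/s, so V(t) = 141.7 − 3.46600 t and V(18.87) = 76.2966 L.
Solute balance: dm/dt = 0 − Q_out C = −Q_out m/V(t).
Separate: dm/m = −Q_out dt/V(t) ⇒ ln(m/m₀) = −(Q_out/(Q_in−Q_out)) ln(V/V₀).
m = m₀ (V₀/V)^(Q_out/(Q_in−Q_out)) = 59.58 × (141.7/76.2966)^(-1.90421) = 18.3284 mg.
C = m/V = 18.3284/76.2966 = 0.240226 mg/L.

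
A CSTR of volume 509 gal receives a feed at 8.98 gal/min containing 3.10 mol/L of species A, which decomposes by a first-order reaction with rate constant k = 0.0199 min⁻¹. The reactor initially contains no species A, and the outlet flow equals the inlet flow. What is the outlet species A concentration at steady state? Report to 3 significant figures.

1.46 mol/L

V dC/dt = Q(C_in − C) − k V C.
Steady state (dC/dt = 0): C_ss = Q C_in/(Q + kV) = C_in/(1 + kV/Q).
C_ss = 8.98·3.10/(8.98 + 0.0199·509) = 27.838/19.109 = 1.4568 mol/L.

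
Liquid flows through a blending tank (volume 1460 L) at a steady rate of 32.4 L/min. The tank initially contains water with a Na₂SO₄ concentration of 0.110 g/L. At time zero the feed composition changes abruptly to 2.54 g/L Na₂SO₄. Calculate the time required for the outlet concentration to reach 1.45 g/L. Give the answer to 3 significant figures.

36.1 min

Species balance on the tank: V dC/dt = Q(C_in − C), so τ = V/Q = 45.062 min.
C(t) = C_in + (C₀ − C_in) e^(−t/τ). Set C = 1.45 and solve for t:
e^(−t/τ) = (C − C_in)/(C₀ − C_in) = (1.45 − 2.54)/(0.110 − 2.54) = 0.44856
t = −τ ln(…) = 45.062 × 0.80171 = 36.127 min.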